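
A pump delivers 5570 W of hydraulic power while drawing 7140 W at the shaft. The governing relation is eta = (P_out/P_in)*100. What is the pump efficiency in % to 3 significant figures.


eta = (5570 / 7140) * 100 = 78.0 %
Therefore the pump efficiency = 78.0 %.


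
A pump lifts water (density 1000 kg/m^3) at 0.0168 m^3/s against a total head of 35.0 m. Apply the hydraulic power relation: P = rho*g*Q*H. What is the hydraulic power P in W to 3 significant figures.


P = 1000 * 9.81 * 0.0168 * 35.0 = 5770 W
Therefore the hydraulic power P = 5770 W.


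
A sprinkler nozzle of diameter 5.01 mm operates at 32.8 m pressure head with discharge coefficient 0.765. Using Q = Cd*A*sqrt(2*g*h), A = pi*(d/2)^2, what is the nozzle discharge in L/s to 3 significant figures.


A = pi*(5.01e-3/2)^2 = 1.9714e-05 m^2
Q = 0.765 * 1.9714e-05 * sqrt(2*9.81*32.8) * 1000 = 0.383 L/s
Therefore the nozzle discharge = 0.383 L/s.


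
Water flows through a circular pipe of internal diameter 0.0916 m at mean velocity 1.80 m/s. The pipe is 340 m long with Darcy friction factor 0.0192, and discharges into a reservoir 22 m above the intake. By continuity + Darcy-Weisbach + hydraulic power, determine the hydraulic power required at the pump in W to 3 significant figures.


Approach: apply continuity + Darcy-Weisbach + hydraulic power, Q = A*v; hf = f*(L/D)*(v^2/(2g)); H = static + hf; P = rho*g*Q*H.
Step 1 — flow rate (continuity, Q = A*v):
  A = pi*(0.0916/2)^2 = 0.0065899 m^2
  Q = 0.0065899 * 1.80 = 0.011862 m^3/s
Step 2 — friction head loss (Darcy-Weisbach):
  hf = 0.0192 * (340/0.0916) * (1.80^2 / (2*9.81))
  hf = 11.769 m
Step 3 — total head: H = 22 + 11.769 = 33.769 m
Step 4 — hydraulic power (P = rho*g*Q*H):
  P = 1000 * 9.81 * 0.011862 * 33.769 = 3930 W
Therefore the hydraulic power required at the pump = 3930 W.


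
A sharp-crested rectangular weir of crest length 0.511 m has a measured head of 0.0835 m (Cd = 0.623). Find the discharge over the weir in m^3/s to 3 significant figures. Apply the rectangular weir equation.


Approach: apply the rectangular weir equation, Q = (2/3)*Cd*L*sqrt(2g)*H^1.5.
Q = (2/3)*0.623*0.511*sqrt(2*9.81)*0.0835^1.5 = 0.0227 m^3/s
Therefore the discharge over the weir = 0.0227 m^3/s.


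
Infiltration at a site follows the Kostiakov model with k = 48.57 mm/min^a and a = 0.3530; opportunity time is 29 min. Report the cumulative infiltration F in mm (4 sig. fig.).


Approach: apply the Kostiakov infiltration equation, F = k*t^a.
F = 48.57 * 29^0.3530 = 159.4 mm
Therefore the cumulative infiltration F = 159.4 mm.


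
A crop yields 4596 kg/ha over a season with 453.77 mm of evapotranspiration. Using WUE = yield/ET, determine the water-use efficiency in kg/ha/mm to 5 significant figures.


WUE = 4596 / 453.77 = 10.128 kg/ha/mm
Therefore the water-use efficiency = 10.128 kg/ha/mm.


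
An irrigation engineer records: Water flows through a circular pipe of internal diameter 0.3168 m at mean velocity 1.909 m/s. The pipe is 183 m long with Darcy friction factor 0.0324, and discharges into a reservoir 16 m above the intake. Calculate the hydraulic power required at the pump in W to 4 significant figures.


Approach: apply continuity + Darcy-Weisbach + hydraulic power, Q = A*v; hf = f*(L/D)*(v^2/(2g)); H = static + hf; P = rho*g*Q*H.
Step 1 — flow rate (continuity, Q = A*v):
  A = pi*(0.3168/2)^2 = 0.0788243 m^2
  Q = 0.0788243 * 1.909 = 0.150476 m^3/s
Step 2 — friction head loss (Darcy-Weisbach):
  hf = 0.0324 * (183/0.3168) * (1.909^2 / (2*9.81))
  hf = 3.47635 m
Step 3 — total head: H = 16 + 3.47635 = 19.4764 m
Step 4 — hydraulic power (P = rho*g*Q*H):
  P = 1000 * 9.81 * 0.150476 * 19.4764 = 28750 W
Therefore the hydraulic power required at the pump = 28750 W.


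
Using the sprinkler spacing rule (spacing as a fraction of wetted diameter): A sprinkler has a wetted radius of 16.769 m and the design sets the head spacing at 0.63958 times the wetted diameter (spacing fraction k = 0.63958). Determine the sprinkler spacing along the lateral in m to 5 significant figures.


Approach: apply the sprinkler spacing rule (spacing as a fraction of wetted diameter), S = k*(2*R).
S = 0.63958 * (2 * 16.769) = 21.450 m
Therefore the sprinkler spacing along the lateral = 21.450 m.


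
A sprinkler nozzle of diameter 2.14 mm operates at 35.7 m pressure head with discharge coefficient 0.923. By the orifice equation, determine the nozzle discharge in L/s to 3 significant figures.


Approach: apply the orifice equation, Q = Cd*A*sqrt(2*g*h), A = pi*(d/2)^2.
A = pi*(2.14e-3/2)^2 = 3.5968e-06 m^2
Q = 0.923 * 3.5968e-06 * sqrt(2*9.81*35.7) * 1000 = 0.0879 L/s
Therefore the nozzle discharge = 0.0879 L/s.


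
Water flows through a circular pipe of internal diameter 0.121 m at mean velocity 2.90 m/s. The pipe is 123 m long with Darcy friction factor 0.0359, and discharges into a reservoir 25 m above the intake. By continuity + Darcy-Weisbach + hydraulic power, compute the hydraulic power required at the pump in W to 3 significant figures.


Approach: apply continuity + Darcy-Weisbach + hydraulic power, Q = A*v; hf = f*(L/D)*(v^2/(2g)); H = static + hf; P = rho*g*Q*H.
Step 1 — flow rate (continuity, Q = A*v):
  A = pi*(0.121/2)^2 = 0.011499 m^2
  Q = 0.011499 * 2.90 = 0.033347 m^3/s
Step 2 — friction head loss (Darcy-Weisbach):
  hf = 0.0359 * (123/0.121) * (2.90^2 / (2*9.81))
  hf = 15.643 m
Step 3 — total head: H = 25 + 15.643 = 40.643 m
Step 4 — hydraulic power (P = rho*g*Q*H):
  P = 1000 * 9.81 * 0.033347 * 40.643 = 13300 W
Therefore the hydraulic power required at the pump = 13300 W.


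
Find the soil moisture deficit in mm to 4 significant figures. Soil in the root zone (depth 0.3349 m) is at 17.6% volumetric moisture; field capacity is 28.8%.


Approach: apply the soil moisture deficit relation, SMD = (FC - theta)/100 * depth * 1000.
SMD = (28.8 - 17.6)/100 * 0.3349 * 1000 = 37.51 mm
Therefore the soil moisture deficit = 37.51 mm.


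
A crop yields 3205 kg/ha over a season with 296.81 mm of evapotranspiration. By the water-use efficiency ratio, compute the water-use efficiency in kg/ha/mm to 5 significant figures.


Approach: apply the water-use efficiency ratio, WUE = yield/ET.
WUE = 3205 / 296.81 = 10.798 kg/ha/mm
Therefore the water-use efficiency = 10.798 kg/ha/mm.


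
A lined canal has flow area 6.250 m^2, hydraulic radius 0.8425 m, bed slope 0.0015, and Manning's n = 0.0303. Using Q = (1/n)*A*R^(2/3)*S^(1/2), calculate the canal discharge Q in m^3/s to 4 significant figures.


Q = (1/0.0303) * 6.250 * 0.8425^(2/3) * 0.0015^(1/2) = 7.126 m^3/s
Therefore the canal discharge Q = 7.126 m^3/s.


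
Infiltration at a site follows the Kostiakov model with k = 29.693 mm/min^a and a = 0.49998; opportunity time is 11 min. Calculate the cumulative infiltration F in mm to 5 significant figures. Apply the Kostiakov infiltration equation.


Approach: apply the Kostiakov infiltration equation, F = k*t^a.
F = 29.693 * 11^0.49998 = 98.476 mm
Therefore the cumulative infiltration F = 98.476 mm.


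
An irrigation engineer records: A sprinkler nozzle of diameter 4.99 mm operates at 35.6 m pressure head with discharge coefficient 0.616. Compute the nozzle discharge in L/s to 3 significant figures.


Approach: apply the orifice equation, Q = Cd*A*sqrt(2*g*h), A = pi*(d/2)^2.
A = pi*(4.99e-3/2)^2 = 1.9556e-05 m^2
Q = 0.616 * 1.9556e-05 * sqrt(2*9.81*35.6) * 1000 = 0.318 L/s
Therefore the nozzle discharge = 0.318 L/s.


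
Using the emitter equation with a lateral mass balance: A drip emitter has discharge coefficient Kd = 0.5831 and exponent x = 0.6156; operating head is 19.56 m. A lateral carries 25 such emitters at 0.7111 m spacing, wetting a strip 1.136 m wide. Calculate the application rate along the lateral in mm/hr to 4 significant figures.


Approach: apply the emitter equation with a lateral mass balance, q = Kd*h^x; Q = n*q; rate = Q/(n*spacing*width).
Step 1 — single emitter flow (q = Kd*h^x):
  q = 0.5831 * 19.56^0.6156 = 3.63672 L/hr
Step 2 — total lateral flow: Q = 25 * 3.63672 = 90.9180 L/hr
Step 3 — wetted area: A = 25 * 0.7111 * 1.136 = 20.1952 m^2
Step 4 — application rate: Q/A = 90.9180/20.1952 = 4.502 mm/hr
Therefore the application rate along the lateral = 4.502 mm/hr.


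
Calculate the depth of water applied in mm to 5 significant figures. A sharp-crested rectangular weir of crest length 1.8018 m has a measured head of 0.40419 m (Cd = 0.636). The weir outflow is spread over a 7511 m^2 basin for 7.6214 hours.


Approach: apply the rectangular weir equation with a volume-to-depth conversion, Q = (2/3)*Cd*L*sqrt(2g)*H^1.5; d = Q*t/A * 1000.
Step 1 — weir discharge:
  Q = (2/3)*0.636*1.8018*sqrt(2*9.81)*0.40419^1.5 = 0.8695615 m^3/s
Step 2 — volume: V = 0.8695615 * 7.6214*3600 = 23858.19 m^3
Step 3 — depth: d = V/A * 1000 = 23858.19/7511 * 1000 = 3176.4 mm
Therefore the depth of water applied = 3176.4 mm.


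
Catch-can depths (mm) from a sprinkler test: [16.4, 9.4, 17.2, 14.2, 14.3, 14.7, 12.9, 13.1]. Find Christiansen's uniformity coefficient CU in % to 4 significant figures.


Approach: apply Christiansen's uniformity coefficient, CU = (1 - mean_abs_deviation/mean)*100.
mean = 14.0250 mm
mean |d_i - mean| = 1.66875 mm
CU = (1 - 1.66875/14.0250)*100 = 88.10 %
Therefore Christiansen's uniformity coefficient CU = 88.10 %.


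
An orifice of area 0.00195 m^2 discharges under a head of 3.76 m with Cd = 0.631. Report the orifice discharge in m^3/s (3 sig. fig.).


Approach: apply the orifice equation, Q = Cd*A*sqrt(2*g*h).
Q = 0.631 * 0.00195 * sqrt(2*9.81*3.76) = 0.0106 m^3/s
Therefore the orifice discharge = 0.0106 m^3/s.


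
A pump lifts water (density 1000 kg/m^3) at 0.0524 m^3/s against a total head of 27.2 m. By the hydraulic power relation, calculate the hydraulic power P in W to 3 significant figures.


Approach: apply the hydraulic power relation, P = rho*g*Q*H.
P = 1000 * 9.81 * 0.0524 * 27.2 = 14000 W
Therefore the hydraulic power P = 14000 W.


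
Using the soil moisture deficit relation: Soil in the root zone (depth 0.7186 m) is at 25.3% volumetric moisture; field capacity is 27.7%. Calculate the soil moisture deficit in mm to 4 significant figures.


Approach: apply the soil moisture deficit relation, SMD = (FC - theta)/100 * depth * 1000.
SMD = (27.7 - 25.3)/100 * 0.7186 * 1000 = 17.25 mm
Therefore the soil moisture deficit = 17.25 mm.


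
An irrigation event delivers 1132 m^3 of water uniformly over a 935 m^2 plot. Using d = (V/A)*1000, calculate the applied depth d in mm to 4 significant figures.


d = (1132 / 935) * 1000 = 1211 mm
Therefore the applied depth d = 1211 mm.


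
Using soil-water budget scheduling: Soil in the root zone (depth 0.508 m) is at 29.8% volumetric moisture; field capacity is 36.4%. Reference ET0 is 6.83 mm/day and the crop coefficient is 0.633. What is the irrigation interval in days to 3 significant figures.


Approach: apply soil-water budget scheduling, SMD = (FC-theta)/100*depth*1000; ETc = ET0*Kc; interval = SMD/ETc.
Step 1 — soil moisture deficit:
  SMD = (36.4 - 29.8)/100 * 0.508 * 1000 = 33.528 mm
Step 2 — daily crop ET (ETc = ET0*Kc):
  ETc = 6.83 * 0.633 = 4.3234 mm/day
Step 3 — irrigation interval (SMD/ETc):
  interval = 33.528 / 4.3234 = 7.76 days
Therefore the irrigation interval = 7.76 days.


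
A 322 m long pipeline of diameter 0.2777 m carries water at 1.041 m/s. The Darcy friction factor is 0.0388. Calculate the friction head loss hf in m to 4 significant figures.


Approach: apply the Darcy-Weisbach equation, hf = f*(L/D)*(v^2/(2g)).
hf = 0.0388 * (322/0.2777) * (1.041^2 / (2*9.81))
hf = 2.485 m
Therefore the friction head loss hf = 2.485 m.


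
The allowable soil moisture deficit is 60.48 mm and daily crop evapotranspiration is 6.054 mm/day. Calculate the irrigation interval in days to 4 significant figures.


Approach: apply the irrigation interval relation, interval = SMD / ETc.
interval = 60.48 / 6.054 = 9.990 days
Therefore the irrigation interval = 9.990 days.


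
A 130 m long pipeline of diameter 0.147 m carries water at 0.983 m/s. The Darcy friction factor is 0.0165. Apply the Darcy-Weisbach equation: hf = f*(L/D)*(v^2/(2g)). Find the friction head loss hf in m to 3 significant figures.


hf = 0.0165 * (130/0.147) * (0.983^2 / (2*9.81))
hf = 0.719 m
Therefore the friction head loss hf = 0.719 m.


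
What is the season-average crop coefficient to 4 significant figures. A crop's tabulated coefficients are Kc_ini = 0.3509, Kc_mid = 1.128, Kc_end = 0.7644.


Approach: apply a simple seasonal average, Kc_avg = (Kc_ini + Kc_mid + Kc_end)/3.
Kc_avg = (0.3509 + 1.128 + 0.7644)/3 = 0.7478
Therefore the season-average crop coefficient = 0.7478.


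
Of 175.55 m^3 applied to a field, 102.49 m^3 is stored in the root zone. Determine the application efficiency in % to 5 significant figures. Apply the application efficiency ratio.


Approach: apply the application efficiency ratio, Ea = (stored/applied)*100.
Ea = (102.49/175.55)*100 = 58.382 %
Therefore the application efficiency = 58.382 %.


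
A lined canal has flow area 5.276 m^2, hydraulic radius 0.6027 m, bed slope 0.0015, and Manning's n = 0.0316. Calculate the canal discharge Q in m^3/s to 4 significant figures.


Approach: apply Manning's equation, Q = (1/n)*A*R^(2/3)*S^(1/2).
Q = (1/0.0316) * 5.276 * 0.6027^(2/3) * 0.0015^(1/2) = 4.614 m^3/s
Therefore the canal discharge Q = 4.614 m^3/s.


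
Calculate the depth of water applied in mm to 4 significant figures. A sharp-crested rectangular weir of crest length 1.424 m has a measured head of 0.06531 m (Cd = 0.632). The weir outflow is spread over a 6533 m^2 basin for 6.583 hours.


Approach: apply the rectangular weir equation with a volume-to-depth conversion, Q = (2/3)*Cd*L*sqrt(2g)*H^1.5; d = Q*t/A * 1000.
Step 1 — weir discharge:
  Q = (2/3)*0.632*1.424*sqrt(2*9.81)*0.06531^1.5 = 0.0443563 m^3/s
Step 2 — volume: V = 0.0443563 * 6.583*3600 = 1051.19 m^3
Step 3 — depth: d = V/A * 1000 = 1051.19/6533 * 1000 = 160.9 mm
Therefore the depth of water applied = 160.9 mm.


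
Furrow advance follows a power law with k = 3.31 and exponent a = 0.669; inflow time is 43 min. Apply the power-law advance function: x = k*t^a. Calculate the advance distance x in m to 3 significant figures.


x = 3.31 * 43^0.669 = 41.0 m
Therefore the advance distance x = 41.0 m.


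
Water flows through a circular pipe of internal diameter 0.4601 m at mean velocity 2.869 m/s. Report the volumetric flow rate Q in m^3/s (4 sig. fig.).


Approach: apply the continuity equation for pipe flow, Q = A * v with A = pi*(D/2)^2.
A = pi*(0.4601/2)^2 = 0.166263 m^2
Q = 0.166263 * 2.869 = 0.4770 m^3/s
Therefore the volumetric flow rate Q = 0.4770 m^3/s.


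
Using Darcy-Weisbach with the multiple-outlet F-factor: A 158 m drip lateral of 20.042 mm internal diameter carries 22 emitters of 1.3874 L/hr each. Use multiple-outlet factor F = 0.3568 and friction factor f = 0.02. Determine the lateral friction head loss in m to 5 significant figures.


Approach: apply Darcy-Weisbach with the multiple-outlet F-factor, Q = n*q/(3600*1000) m^3/s; v = Q/A; hf = F*f*(L/D)*(v^2/(2g)).
Q = 22*1.3874/(3600*1000) = 8.478556e-06 m^3/s
A = pi*(20.042e-3/2)^2 = 3.154801e-04 m^2, so v = Q/A = 0.02687509 m/s
hf = 0.3568*0.02*(158/0.020042)*(0.02687509^2/(2*9.81)) = 0.0020710 m
Therefore the lateral friction head loss = 0.0020710 m.


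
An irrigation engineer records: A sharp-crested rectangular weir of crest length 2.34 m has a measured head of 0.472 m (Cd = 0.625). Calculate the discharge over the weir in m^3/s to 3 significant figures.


Approach: apply the rectangular weir equation, Q = (2/3)*Cd*L*sqrt(2g)*H^1.5.
Q = (2/3)*0.625*2.34*sqrt(2*9.81)*0.472^1.5 = 1.40 m^3/s
Therefore the discharge over the weir = 1.40 m^3/s.


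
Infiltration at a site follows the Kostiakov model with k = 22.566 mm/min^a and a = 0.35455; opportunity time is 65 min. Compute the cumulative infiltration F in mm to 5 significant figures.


Approach: apply the Kostiakov infiltration equation, F = k*t^a.
F = 22.566 * 65^0.35455 = 99.134 mm
Therefore the cumulative infiltration F = 99.134 mm.


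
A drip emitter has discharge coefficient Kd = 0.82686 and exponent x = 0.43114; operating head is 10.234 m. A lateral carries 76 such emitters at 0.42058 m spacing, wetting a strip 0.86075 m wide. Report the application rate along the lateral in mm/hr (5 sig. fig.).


Approach: apply the emitter equation with a lateral mass balance, q = Kd*h^x; Q = n*q; rate = Q/(n*spacing*width).
Step 1 — single emitter flow (q = Kd*h^x):
  q = 0.82686 * 10.234^0.43114 = 2.253736 L/hr
Step 2 — total lateral flow: Q = 76 * 2.253736 = 171.2839 L/hr
Step 3 — wetted area: A = 76 * 0.42058 * 0.86075 = 27.51308 m^2
Step 4 — application rate: Q/A = 171.2839/27.51308 = 6.2255 mm/hr
Therefore the application rate along the lateral = 6.2255 mm/hr.


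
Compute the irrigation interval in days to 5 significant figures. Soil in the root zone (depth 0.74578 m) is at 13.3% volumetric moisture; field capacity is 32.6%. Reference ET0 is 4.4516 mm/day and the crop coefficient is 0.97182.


Approach: apply soil-water budget scheduling, SMD = (FC-theta)/100*depth*1000; ETc = ET0*Kc; interval = SMD/ETc.
Step 1 — soil moisture deficit:
  SMD = (32.6 - 13.3)/100 * 0.74578 * 1000 = 143.9355 mm
Step 2 — daily crop ET (ETc = ET0*Kc):
  ETc = 4.4516 * 0.97182 = 4.326154 mm/day
Step 3 — irrigation interval (SMD/ETc):
  interval = 143.9355 / 4.326154 = 33.271 days
Therefore the irrigation interval = 33.271 days.


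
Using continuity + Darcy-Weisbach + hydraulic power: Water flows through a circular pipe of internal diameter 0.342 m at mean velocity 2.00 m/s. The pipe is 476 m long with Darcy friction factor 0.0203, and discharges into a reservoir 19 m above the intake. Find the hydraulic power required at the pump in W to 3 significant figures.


Approach: apply continuity + Darcy-Weisbach + hydraulic power, Q = A*v; hf = f*(L/D)*(v^2/(2g)); H = static + hf; P = rho*g*Q*H.
Step 1 — flow rate (continuity, Q = A*v):
  A = pi*(0.342/2)^2 = 0.091863 m^2
  Q = 0.091863 * 2.00 = 0.18373 m^3/s
Step 2 — friction head loss (Darcy-Weisbach):
  hf = 0.0203 * (476/0.342) * (2.00^2 / (2*9.81))
  hf = 5.7602 m
Step 3 — total head: H = 19 + 5.7602 = 24.760 m
Step 4 — hydraulic power (P = rho*g*Q*H):
  P = 1000 * 9.81 * 0.18373 * 24.760 = 44600 W
Therefore the hydraulic power required at the pump = 44600 W.


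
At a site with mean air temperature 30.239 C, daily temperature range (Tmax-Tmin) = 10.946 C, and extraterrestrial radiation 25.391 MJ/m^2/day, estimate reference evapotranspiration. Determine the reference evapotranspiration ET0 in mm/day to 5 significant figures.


Approach: apply the Hargreaves-Samani method, ET0 = 0.0023*(Tmean+17.8)*sqrt(Tmax-Tmin)*0.408*Ra.
ET0 = 0.0023*(30.239+17.8)*sqrt(10.946)*0.408*25.391 = 3.7869 mm/day
Therefore the reference evapotranspiration ET0 = 3.7869 mm/day.


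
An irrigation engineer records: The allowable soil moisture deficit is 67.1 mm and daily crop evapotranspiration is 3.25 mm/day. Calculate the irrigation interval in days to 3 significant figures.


Approach: apply the irrigation interval relation, interval = SMD / ETc.
interval = 67.1 / 3.25 = 20.6 days
Therefore the irrigation interval = 20.6 days.


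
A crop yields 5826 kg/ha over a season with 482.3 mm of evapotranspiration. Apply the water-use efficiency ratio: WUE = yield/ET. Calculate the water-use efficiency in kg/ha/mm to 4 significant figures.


WUE = 5826 / 482.3 = 12.08 kg/ha/mm
Therefore the water-use efficiency = 12.08 kg/ha/mm.


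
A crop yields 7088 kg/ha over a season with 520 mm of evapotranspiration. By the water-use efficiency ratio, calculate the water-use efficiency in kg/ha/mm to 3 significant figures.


Approach: apply the water-use efficiency ratio, WUE = yield/ET.
WUE = 7088 / 520 = 13.6 kg/ha/mm
Therefore the water-use efficiency = 13.6 kg/ha/mm.


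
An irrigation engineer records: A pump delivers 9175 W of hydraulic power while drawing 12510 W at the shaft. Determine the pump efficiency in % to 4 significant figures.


Approach: apply the efficiency ratio, eta = (P_out/P_in)*100.
eta = (9175 / 12510) * 100 = 73.34 %
Therefore the pump efficiency = 73.34 %.


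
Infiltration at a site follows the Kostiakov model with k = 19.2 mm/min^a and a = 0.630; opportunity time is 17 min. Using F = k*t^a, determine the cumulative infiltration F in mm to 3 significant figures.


F = 19.2 * 17^0.630 = 114 mm
Therefore the cumulative infiltration F = 114 mm.


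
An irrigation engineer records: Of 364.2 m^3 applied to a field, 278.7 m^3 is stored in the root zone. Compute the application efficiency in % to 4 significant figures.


Approach: apply the application efficiency ratio, Ea = (stored/applied)*100.
Ea = (278.7/364.2)*100 = 76.52 %
Therefore the application efficiency = 76.52 %.


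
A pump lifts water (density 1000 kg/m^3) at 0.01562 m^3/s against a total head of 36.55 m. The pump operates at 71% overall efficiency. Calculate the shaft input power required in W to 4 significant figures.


Approach: apply hydraulic power then efficiency conversion, P = rho*g*Q*H; P_in = P/eta.
Step 1 — hydraulic power (P = rho*g*Q*H):
  P = 1000 * 9.81 * 0.01562 * 36.55 = 5600.64 W
Step 2 — input power: P_in = P/eta = 5600.64 / 0.71 = 7888 W
Therefore the shaft input power required = 7888 W.


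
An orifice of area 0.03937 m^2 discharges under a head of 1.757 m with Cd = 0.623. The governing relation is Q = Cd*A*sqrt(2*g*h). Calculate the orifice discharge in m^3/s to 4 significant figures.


Q = 0.623 * 0.03937 * sqrt(2*9.81*1.757) = 0.1440 m^3/s
Therefore the orifice discharge = 0.1440 m^3/s.


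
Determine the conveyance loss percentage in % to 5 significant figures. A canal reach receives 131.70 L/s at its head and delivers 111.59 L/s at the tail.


Approach: apply the conveyance loss ratio, loss% = ((Q_head - Q_tail)/Q_head)*100.
loss = ((131.70 - 111.59)/131.70)*100 = 15.270 %
Therefore the conveyance loss percentage = 15.270 %.


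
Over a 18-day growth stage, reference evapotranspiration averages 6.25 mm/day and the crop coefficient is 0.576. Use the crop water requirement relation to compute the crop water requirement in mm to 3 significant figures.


Approach: apply the crop water requirement relation, CWR = ET0 * Kc * days.
CWR = 6.25 * 0.576 * 18 = 64.8 mm
Therefore the crop water requirement = 64.8 mm.


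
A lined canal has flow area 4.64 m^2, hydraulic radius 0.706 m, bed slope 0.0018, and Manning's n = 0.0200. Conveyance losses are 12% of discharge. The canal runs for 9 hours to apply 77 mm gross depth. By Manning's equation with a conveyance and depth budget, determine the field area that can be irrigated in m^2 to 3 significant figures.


Approach: apply Manning's equation with a conveyance and depth budget, Q = (1/n)*A*R^(2/3)*S^(1/2); Q_field = Q*(1-loss); Area = Q_field*t/(d/1000).
Step 1 — canal discharge (Manning's equation):
  Q = (1/0.0200) * 4.64 * 0.706^(2/3) * 0.0018^(1/2) = 7.8042 m^3/s
Step 2 — delivered flow: Q_field = 7.8042*(1 - 12/100) = 6.8677 m^3/s
Step 3 — volume delivered: V = 6.8677 * 9*3600 = 222510 m^3
Step 4 — area served: A = V / (depth/1000) = 222510 / 0.077 = 2890000 m^2
Therefore the field area that can be irrigated = 2890000 m^2.


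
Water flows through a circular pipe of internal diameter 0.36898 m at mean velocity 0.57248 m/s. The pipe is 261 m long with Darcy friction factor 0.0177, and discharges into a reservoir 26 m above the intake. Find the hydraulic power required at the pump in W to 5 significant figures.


Approach: apply continuity + Darcy-Weisbach + hydraulic power, Q = A*v; hf = f*(L/D)*(v^2/(2g)); H = static + hf; P = rho*g*Q*H.
Step 1 — flow rate (continuity, Q = A*v):
  A = pi*(0.36898/2)^2 = 0.1069290 m^2
  Q = 0.1069290 * 0.57248 = 0.06121472 m^3/s
Step 2 — friction head loss (Darcy-Weisbach):
  hf = 0.0177 * (261/0.36898) * (0.57248^2 / (2*9.81))
  hf = 0.2091378 m
Step 3 — total head: H = 26 + 0.2091378 = 26.20914 m
Step 4 — hydraulic power (P = rho*g*Q*H):
  P = 1000 * 9.81 * 0.06121472 * 26.20914 = 15739 W
Therefore the hydraulic power required at the pump = 15739 W.


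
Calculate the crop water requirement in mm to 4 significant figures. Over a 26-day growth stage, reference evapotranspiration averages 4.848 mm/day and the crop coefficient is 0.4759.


Approach: apply the crop water requirement relation, CWR = ET0 * Kc * days.
CWR = 4.848 * 0.4759 * 26 = 59.99 mm
Therefore the crop water requirement = 59.99 mm.


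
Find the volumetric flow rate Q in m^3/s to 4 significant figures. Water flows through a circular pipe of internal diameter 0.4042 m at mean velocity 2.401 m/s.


Approach: apply the continuity equation for pipe flow, Q = A * v with A = pi*(D/2)^2.
A = pi*(0.4042/2)^2 = 0.128316 m^2
Q = 0.128316 * 2.401 = 0.3081 m^3/s
Therefore the volumetric flow rate Q = 0.3081 m^3/s.


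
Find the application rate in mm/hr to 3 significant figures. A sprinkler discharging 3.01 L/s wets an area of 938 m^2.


Approach: apply the application rate relation, rate = (Q/A)*3600.
rate = (3.01 / 938) * 3600 = 11.6 mm/hr
Therefore the application rate = 11.6 mm/hr.


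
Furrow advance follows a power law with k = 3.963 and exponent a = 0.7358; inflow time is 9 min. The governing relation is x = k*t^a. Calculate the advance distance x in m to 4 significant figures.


x = 3.963 * 9^0.7358 = 19.96 m
Therefore the advance distance x = 19.96 m.


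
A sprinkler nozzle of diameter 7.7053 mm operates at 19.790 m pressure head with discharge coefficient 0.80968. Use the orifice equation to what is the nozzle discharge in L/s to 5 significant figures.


Approach: apply the orifice equation, Q = Cd*A*sqrt(2*g*h), A = pi*(d/2)^2.
A = pi*(7.7053e-3/2)^2 = 4.663038e-05 m^2
Q = 0.80968 * 4.663038e-05 * sqrt(2*9.81*19.790) * 1000 = 0.74397 L/s
Therefore the nozzle discharge = 0.74397 L/s.


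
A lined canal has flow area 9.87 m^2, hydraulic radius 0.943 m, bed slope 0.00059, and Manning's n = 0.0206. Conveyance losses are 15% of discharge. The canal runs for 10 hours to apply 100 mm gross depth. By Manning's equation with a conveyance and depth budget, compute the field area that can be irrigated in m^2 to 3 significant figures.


Approach: apply Manning's equation with a conveyance and depth budget, Q = (1/n)*A*R^(2/3)*S^(1/2); Q_field = Q*(1-loss); Area = Q_field*t/(d/1000).
Step 1 — canal discharge (Manning's equation):
  Q = (1/0.0206) * 9.87 * 0.943^(2/3) * 0.00059^(1/2) = 11.191 m^3/s
Step 2 — delivered flow: Q_field = 11.191*(1 - 15/100) = 9.5127 m^3/s
Step 3 — volume delivered: V = 9.5127 * 10*3600 = 342460 m^3
Step 4 — area served: A = V / (depth/1000) = 342460 / 0.1 = 3420000 m^2
Therefore the field area that can be irrigated = 3420000 m^2.


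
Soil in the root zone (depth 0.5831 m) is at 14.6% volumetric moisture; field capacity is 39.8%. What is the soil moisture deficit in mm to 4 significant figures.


Approach: apply the soil moisture deficit relation, SMD = (FC - theta)/100 * depth * 1000.
SMD = (39.8 - 14.6)/100 * 0.5831 * 1000 = 146.9 mm
Therefore the soil moisture deficit = 146.9 mm.


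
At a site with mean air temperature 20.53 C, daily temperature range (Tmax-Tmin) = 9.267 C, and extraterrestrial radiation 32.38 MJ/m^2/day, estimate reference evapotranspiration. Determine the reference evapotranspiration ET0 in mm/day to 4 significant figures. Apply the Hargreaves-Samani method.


Approach: apply the Hargreaves-Samani method, ET0 = 0.0023*(Tmean+17.8)*sqrt(Tmax-Tmin)*0.408*Ra.
ET0 = 0.0023*(20.53+17.8)*sqrt(9.267)*0.408*32.38 = 3.545 mm/day
Therefore the reference evapotranspiration ET0 = 3.545 mm/day.


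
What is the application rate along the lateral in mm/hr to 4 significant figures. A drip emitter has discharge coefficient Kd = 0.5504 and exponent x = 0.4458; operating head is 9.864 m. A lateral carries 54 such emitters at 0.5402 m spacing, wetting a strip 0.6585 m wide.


Approach: apply the emitter equation with a lateral mass balance, q = Kd*h^x; Q = n*q; rate = Q/(n*spacing*width).
Step 1 — single emitter flow (q = Kd*h^x):
  q = 0.5504 * 9.864^0.4458 = 1.52696 L/hr
Step 2 — total lateral flow: Q = 54 * 1.52696 = 82.4558 L/hr
Step 3 — wetted area: A = 54 * 0.5402 * 0.6585 = 19.2090 m^2
Step 4 — application rate: Q/A = 82.4558/19.2090 = 4.293 mm/hr
Therefore the application rate along the lateral = 4.293 mm/hr.


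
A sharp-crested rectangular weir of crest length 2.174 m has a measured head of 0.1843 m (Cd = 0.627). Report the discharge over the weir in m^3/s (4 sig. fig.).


Approach: apply the rectangular weir equation, Q = (2/3)*Cd*L*sqrt(2g)*H^1.5.
Q = (2/3)*0.627*2.174*sqrt(2*9.81)*0.1843^1.5 = 0.3185 m^3/s
Therefore the discharge over the weir = 0.3185 m^3/s.


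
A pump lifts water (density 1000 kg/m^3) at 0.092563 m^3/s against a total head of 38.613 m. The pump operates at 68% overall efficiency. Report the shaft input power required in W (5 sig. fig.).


Approach: apply hydraulic power then efficiency conversion, P = rho*g*Q*H; P_in = P/eta.
Step 1 — hydraulic power (P = rho*g*Q*H):
  P = 1000 * 9.81 * 0.092563 * 38.613 = 35062.27 W
Step 2 — input power: P_in = P/eta = 35062.27 / 0.68 = 51562 W
Therefore the shaft input power required = 51562 W.


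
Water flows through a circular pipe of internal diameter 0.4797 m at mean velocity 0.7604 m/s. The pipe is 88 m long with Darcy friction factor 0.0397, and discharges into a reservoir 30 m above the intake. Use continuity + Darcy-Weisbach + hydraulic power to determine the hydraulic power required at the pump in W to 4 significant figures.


Approach: apply continuity + Darcy-Weisbach + hydraulic power, Q = A*v; hf = f*(L/D)*(v^2/(2g)); H = static + hf; P = rho*g*Q*H.
Step 1 — flow rate (continuity, Q = A*v):
  A = pi*(0.4797/2)^2 = 0.180730 m^2
  Q = 0.180730 * 0.7604 = 0.137427 m^3/s
Step 2 — friction head loss (Darcy-Weisbach):
  hf = 0.0397 * (88/0.4797) * (0.7604^2 / (2*9.81))
  hf = 0.214629 m
Step 3 — total head: H = 30 + 0.214629 = 30.2146 m
Step 4 — hydraulic power (P = rho*g*Q*H):
  P = 1000 * 9.81 * 0.137427 * 30.2146 = 40730 W
Therefore the hydraulic power required at the pump = 40730 W.


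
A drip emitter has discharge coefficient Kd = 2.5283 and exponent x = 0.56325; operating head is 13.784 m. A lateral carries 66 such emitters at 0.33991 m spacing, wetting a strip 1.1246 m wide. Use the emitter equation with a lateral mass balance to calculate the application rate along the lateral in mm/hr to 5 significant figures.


Approach: apply the emitter equation with a lateral mass balance, q = Kd*h^x; Q = n*q; rate = Q/(n*spacing*width).
Step 1 — single emitter flow (q = Kd*h^x):
  q = 2.5283 * 13.784^0.56325 = 11.08107 L/hr
Step 2 — total lateral flow: Q = 66 * 11.08107 = 731.3507 L/hr
Step 3 — wetted area: A = 66 * 0.33991 * 1.1246 = 25.22934 m^2
Step 4 — application rate: Q/A = 731.3507/25.22934 = 28.988 mm/hr
Therefore the application rate along the lateral = 28.988 mm/hr.


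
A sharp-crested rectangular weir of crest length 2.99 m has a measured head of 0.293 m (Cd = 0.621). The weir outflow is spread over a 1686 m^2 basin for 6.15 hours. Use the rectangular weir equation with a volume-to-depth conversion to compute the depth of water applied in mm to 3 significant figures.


Approach: apply the rectangular weir equation with a volume-to-depth conversion, Q = (2/3)*Cd*L*sqrt(2g)*H^1.5; d = Q*t/A * 1000.
Step 1 — weir discharge:
  Q = (2/3)*0.621*2.99*sqrt(2*9.81)*0.293^1.5 = 0.86961 m^3/s
Step 2 — volume: V = 0.86961 * 6.15*3600 = 19253 m^3
Step 3 — depth: d = V/A * 1000 = 19253/1686 * 1000 = 11400 mm
Therefore the depth of water applied = 11400 mm.


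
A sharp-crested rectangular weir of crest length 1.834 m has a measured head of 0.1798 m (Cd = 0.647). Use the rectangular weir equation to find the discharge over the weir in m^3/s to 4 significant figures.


Approach: apply the rectangular weir equation, Q = (2/3)*Cd*L*sqrt(2g)*H^1.5.
Q = (2/3)*0.647*1.834*sqrt(2*9.81)*0.1798^1.5 = 0.2671 m^3/s
Therefore the discharge over the weir = 0.2671 m^3/s.


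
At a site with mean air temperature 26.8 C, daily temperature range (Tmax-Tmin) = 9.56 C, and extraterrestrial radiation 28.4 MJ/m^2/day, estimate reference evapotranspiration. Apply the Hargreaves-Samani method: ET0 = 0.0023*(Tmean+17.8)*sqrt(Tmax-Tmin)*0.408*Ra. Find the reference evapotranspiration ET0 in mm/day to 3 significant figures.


ET0 = 0.0023*(26.8+17.8)*sqrt(9.56)*0.408*28.4 = 3.68 mm/day
Therefore the reference evapotranspiration ET0 = 3.68 mm/day.


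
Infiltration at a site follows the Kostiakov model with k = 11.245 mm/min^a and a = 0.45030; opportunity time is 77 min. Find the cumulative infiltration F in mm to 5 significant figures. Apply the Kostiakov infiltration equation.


Approach: apply the Kostiakov infiltration equation, F = k*t^a.
F = 11.245 * 77^0.45030 = 79.514 mm
Therefore the cumulative infiltration F = 79.514 mm.


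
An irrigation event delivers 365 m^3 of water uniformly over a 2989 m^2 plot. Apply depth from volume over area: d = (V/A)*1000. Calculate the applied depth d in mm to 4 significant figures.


d = (365 / 2989) * 1000 = 122.1 mm
Therefore the applied depth d = 122.1 mm.


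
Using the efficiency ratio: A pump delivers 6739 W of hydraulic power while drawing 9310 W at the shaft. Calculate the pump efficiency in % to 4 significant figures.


Approach: apply the efficiency ratio, eta = (P_out/P_in)*100.
eta = (6739 / 9310) * 100 = 72.38 %
Therefore the pump efficiency = 72.38 %.


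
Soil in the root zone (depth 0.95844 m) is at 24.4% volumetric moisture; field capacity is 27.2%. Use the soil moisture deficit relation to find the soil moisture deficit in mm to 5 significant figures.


Approach: apply the soil moisture deficit relation, SMD = (FC - theta)/100 * depth * 1000.
SMD = (27.2 - 24.4)/100 * 0.95844 * 1000 = 26.836 mm
Therefore the soil moisture deficit = 26.836 mm.


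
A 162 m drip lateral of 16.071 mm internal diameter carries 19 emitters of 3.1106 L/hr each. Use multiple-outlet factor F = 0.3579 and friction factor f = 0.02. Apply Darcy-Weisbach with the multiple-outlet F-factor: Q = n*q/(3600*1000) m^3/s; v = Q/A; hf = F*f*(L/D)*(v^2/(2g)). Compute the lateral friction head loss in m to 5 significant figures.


Q = 19*3.1106/(3600*1000) = 1.641706e-05 m^3/s
A = pi*(16.071e-3/2)^2 = 2.028503e-04 m^2, so v = Q/A = 0.08093187 m/s
hf = 0.3579*0.02*(162/0.016071)*(0.08093187^2/(2*9.81)) = 0.024088 m
Therefore the lateral friction head loss = 0.024088 m.


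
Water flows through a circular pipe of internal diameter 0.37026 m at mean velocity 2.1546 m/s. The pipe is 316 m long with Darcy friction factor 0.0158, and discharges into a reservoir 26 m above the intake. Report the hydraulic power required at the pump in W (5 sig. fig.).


Approach: apply continuity + Darcy-Weisbach + hydraulic power, Q = A*v; hf = f*(L/D)*(v^2/(2g)); H = static + hf; P = rho*g*Q*H.
Step 1 — flow rate (continuity, Q = A*v):
  A = pi*(0.37026/2)^2 = 0.1076722 m^2
  Q = 0.1076722 * 2.1546 = 0.2319905 m^3/s
Step 2 — friction head loss (Darcy-Weisbach):
  hf = 0.0158 * (316/0.37026) * (2.1546^2 / (2*9.81))
  hf = 3.190595 m
Step 3 — total head: H = 26 + 3.190595 = 29.19060 m
Step 4 — hydraulic power (P = rho*g*Q*H):
  P = 1000 * 9.81 * 0.2319905 * 29.19060 = 66433 W
Therefore the hydraulic power required at the pump = 66433 W.


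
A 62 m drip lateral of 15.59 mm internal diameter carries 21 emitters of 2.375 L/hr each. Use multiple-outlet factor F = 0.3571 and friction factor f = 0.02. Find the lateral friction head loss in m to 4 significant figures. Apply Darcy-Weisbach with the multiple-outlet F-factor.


Approach: apply Darcy-Weisbach with the multiple-outlet F-factor, Q = n*q/(3600*1000) m^3/s; v = Q/A; hf = F*f*(L/D)*(v^2/(2g)).
Q = 21*2.375/(3600*1000) = 1.38542e-05 m^3/s
A = pi*(15.59e-3/2)^2 = 1.90890e-04 m^2, so v = Q/A = 0.0725769 m/s
hf = 0.3571*0.02*(62/0.01559)*(0.0725769^2/(2*9.81)) = 0.007625 m
Therefore the lateral friction head loss = 0.007625 m.


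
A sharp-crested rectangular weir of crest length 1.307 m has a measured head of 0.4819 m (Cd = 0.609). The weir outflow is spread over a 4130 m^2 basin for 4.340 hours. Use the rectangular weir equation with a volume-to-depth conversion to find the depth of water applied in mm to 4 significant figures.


Approach: apply the rectangular weir equation with a volume-to-depth conversion, Q = (2/3)*Cd*L*sqrt(2g)*H^1.5; d = Q*t/A * 1000.
Step 1 — weir discharge:
  Q = (2/3)*0.609*1.307*sqrt(2*9.81)*0.4819^1.5 = 0.786297 m^3/s
Step 2 — volume: V = 0.786297 * 4.340*3600 = 12285.1 m^3
Step 3 — depth: d = V/A * 1000 = 12285.1/4130 * 1000 = 2975 mm
Therefore the depth of water applied = 2975 mm.


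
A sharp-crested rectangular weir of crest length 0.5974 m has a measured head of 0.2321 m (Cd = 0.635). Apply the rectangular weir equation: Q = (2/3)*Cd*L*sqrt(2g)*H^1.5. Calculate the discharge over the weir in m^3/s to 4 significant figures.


Q = (2/3)*0.635*0.5974*sqrt(2*9.81)*0.2321^1.5 = 0.1253 m^3/s
Therefore the discharge over the weir = 0.1253 m^3/s.


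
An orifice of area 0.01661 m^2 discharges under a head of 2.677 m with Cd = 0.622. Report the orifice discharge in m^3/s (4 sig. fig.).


Approach: apply the orifice equation, Q = Cd*A*sqrt(2*g*h).
Q = 0.622 * 0.01661 * sqrt(2*9.81*2.677) = 0.07487 m^3/s
Therefore the orifice discharge = 0.07487 m^3/s.


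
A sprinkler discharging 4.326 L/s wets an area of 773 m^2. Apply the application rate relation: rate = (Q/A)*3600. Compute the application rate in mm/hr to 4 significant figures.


rate = (4.326 / 773) * 3600 = 20.15 mm/hr
Therefore the application rate = 20.15 mm/hr.


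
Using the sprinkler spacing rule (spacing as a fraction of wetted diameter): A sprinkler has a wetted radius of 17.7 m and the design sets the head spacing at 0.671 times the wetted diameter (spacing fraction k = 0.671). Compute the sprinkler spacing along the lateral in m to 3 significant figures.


Approach: apply the sprinkler spacing rule (spacing as a fraction of wetted diameter), S = k*(2*R).
S = 0.671 * (2 * 17.7) = 23.8 m
Therefore the sprinkler spacing along the lateral = 23.8 m.


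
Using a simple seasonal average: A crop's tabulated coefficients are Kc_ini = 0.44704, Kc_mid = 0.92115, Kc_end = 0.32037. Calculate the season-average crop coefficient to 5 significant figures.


Approach: apply a simple seasonal average, Kc_avg = (Kc_ini + Kc_mid + Kc_end)/3.
Kc_avg = (0.44704 + 0.92115 + 0.32037)/3 = 0.56285
Therefore the season-average crop coefficient = 0.56285.


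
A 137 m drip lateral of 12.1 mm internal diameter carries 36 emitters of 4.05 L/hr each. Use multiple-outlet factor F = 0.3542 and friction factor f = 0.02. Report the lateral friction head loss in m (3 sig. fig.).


Approach: apply Darcy-Weisbach with the multiple-outlet F-factor, Q = n*q/(3600*1000) m^3/s; v = Q/A; hf = F*f*(L/D)*(v^2/(2g)).
Q = 36*4.05/(3600*1000) = 4.0500e-05 m^3/s
A = pi*(12.1e-3/2)^2 = 1.1499e-04 m^2, so v = Q/A = 0.35220 m/s
hf = 0.3542*0.02*(137/0.0121)*(0.35220^2/(2*9.81)) = 0.507 m
Therefore the lateral friction head loss = 0.507 m.


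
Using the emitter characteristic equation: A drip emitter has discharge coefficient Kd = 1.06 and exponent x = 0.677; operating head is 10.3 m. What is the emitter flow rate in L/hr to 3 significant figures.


Approach: apply the emitter characteristic equation, q = Kd * h^x.
q = 1.06 * 10.3^0.677 = 5.14 L/hr
Therefore the emitter flow rate = 5.14 L/hr.


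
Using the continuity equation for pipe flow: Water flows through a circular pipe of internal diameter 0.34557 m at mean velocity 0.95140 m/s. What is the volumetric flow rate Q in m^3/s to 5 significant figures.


Approach: apply the continuity equation for pipe flow, Q = A * v with A = pi*(D/2)^2.
A = pi*(0.34557/2)^2 = 0.09379117 m^2
Q = 0.09379117 * 0.95140 = 0.089233 m^3/s
Therefore the volumetric flow rate Q = 0.089233 m^3/s.
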